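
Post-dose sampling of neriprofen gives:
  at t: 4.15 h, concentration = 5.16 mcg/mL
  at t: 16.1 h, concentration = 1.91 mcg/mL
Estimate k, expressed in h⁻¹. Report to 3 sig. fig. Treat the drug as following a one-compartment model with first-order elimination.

k = ln(C₁/C₂) / (t₂ − t₁) = ln(5.16/1.91) / (16.1 − 4.15)
  = 0.9938 / 11.95 = 0.08316 h⁻¹

0.0832 h⁻¹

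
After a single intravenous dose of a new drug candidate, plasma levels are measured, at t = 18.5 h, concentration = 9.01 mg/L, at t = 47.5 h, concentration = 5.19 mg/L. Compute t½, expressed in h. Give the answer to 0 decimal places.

k = ln(C₁/C₂) / (t₂ − t₁) = ln(9.01/5.19) / (47.5 − 18.5)
  = 0.5516 / 29.00 = 0.01902 h⁻¹
t½ = ln2 / k = 0.693147 / 0.01902 = 36.44 h

36 h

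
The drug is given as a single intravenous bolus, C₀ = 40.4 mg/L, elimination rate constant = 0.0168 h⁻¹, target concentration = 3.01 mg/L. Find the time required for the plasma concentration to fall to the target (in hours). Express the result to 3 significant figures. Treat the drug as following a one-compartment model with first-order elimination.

t = ln(C₀ / C) / k = ln(40.40 / 3.01) / 0.01680
  = ln(13.42) / 0.01680 = 2.597 / 0.01680 = 154.6 h

155 h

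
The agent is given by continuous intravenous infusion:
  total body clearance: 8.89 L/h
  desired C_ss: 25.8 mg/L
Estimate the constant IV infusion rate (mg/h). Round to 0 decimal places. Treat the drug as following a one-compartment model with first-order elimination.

At steady state, infusion rate R₀ = Css × CL = 25.8 × 8.890 = 229.4 mg/h

229 mg/h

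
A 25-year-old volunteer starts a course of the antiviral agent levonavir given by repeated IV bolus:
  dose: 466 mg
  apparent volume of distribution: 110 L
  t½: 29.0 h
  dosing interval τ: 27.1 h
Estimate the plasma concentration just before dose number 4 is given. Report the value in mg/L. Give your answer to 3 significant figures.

3.98 mg/L

C₀ per dose = Dose / Vd = 466 / 110 = 4.236 mg/L
k = ln2 / t½ = 0.693147 / 29.0 = 0.02390 h⁻¹
Fraction remaining after one interval: r = e^(−kτ) = e^(−0.02390 × 27.1) = 0.5233
Before dose 4, 3 doses have been given (aged 1τ, 2τ, 3τ).
C_trough = C₀ × (r + r² + … + r^3) = C₀ × r(1−r^3)/(1−r)
        = 4.236 × 0.5233 × (1 − 0.1433) / (1 − 0.5233) = 3.984 mg/L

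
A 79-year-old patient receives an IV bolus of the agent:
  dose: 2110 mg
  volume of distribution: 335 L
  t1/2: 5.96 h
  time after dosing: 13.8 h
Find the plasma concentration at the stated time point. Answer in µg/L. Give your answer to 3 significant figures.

C₀ = Dose / Vd = 2110 / 335 = 6.299 mg/L
k = ln2 / t½ = 0.693147 / 5.96 = 0.1163 h⁻¹
C = C₀ · e^(−k·t) = 6.299 × e^(−0.1163 × 13.8)
  = 6.299 × 0.2009 = 1.265 mg/L
Convert: 1.265 mg/L × 1000 = 1265 µg/L

1270 µg/L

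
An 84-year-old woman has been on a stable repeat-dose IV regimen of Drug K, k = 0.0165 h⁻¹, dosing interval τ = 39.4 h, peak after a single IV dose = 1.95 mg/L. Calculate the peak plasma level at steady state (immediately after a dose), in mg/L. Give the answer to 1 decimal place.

4.1 mg/L

e^(−kτ) = e^(−0.01650 × 39.4) = 0.5220
Accumulation ratio R = 1 / (1 − e^(−kτ)) = 1 / (1 − 0.5220) = 2.092
Steady-state peak = C₀ × R = 1.95 × 2.092 = 4.079 mg/L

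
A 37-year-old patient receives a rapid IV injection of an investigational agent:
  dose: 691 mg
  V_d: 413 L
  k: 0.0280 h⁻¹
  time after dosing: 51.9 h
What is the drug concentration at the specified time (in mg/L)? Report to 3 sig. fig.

C₀ = Dose / Vd = 691.0 / 413 = 1.673 mg/L
C = C₀ · e^(−k·t) = 1.673 × e^(−0.02800 × 51.9)
  = 1.673 × 0.2338 = 0.3911 mg/L

0.391 mg/L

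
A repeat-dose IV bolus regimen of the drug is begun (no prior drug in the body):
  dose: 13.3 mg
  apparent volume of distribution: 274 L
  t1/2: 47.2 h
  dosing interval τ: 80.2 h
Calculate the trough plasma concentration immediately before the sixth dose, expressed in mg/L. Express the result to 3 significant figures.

C₀ per dose = Dose / Vd = 13.3 / 274 = 0.04854 mg/L
k = ln2 / t½ = 0.693147 / 47.2 = 0.01469 h⁻¹
Fraction remaining after one interval: r = e^(−kτ) = e^(−0.01469 × 80.2) = 0.3079
Before dose 6, 5 doses have been given (aged 1τ, 2τ, 3τ, 4τ, 5τ).
C_trough = C₀ × (r + r² + … + r^5) = C₀ × r(1−r^5)/(1−r)
        = 0.04854 × 0.3079 × (1 − 0.002767) / (1 − 0.3079) = 0.02153 mg/L

0.0215 mg/L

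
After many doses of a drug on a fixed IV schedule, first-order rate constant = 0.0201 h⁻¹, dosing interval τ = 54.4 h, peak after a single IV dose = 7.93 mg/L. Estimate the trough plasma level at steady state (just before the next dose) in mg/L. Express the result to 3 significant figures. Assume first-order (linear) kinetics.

e^(−kτ) = e^(−0.02010 × 54.4) = 0.3351
Accumulation ratio R = 1 / (1 − e^(−kτ)) = 1 / (1 − 0.3351) = 1.504
Steady-state trough = C₀ × R × e^(−kτ) = 7.93 × 1.504 × 0.3351 = 3.997 mg/L

4.00 mg/L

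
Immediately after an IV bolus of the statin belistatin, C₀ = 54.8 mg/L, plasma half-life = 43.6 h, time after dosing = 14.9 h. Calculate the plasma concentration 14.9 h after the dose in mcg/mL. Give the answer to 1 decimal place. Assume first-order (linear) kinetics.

43.2 mcg/mL

k = ln2 / t½ = 0.693147 / 43.6 = 0.01590 h⁻¹
C = C₀ · e^(−k·t) = 54.80 × e^(−0.01590 × 14.9)
  = 54.80 × 0.7891 = 43.24 mg/L
(43.24 mg/L = 43.24 mcg/mL)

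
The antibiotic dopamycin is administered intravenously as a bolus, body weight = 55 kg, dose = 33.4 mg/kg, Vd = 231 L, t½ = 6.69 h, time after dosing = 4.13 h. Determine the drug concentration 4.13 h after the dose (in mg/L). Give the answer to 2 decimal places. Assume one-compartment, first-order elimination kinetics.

Total dose = 33.4 × 55 = 1837 mg
C₀ = Dose / Vd = 1837 / 231 = 7.952 mg/L
k = ln2 / t½ = 0.693147 / 6.69 = 0.1036 h⁻¹
C = C₀ · e^(−k·t) = 7.952 × e^(−0.1036 × 4.13)
  = 7.952 × 0.6519 = 5.184 mg/L

5.18 mg/L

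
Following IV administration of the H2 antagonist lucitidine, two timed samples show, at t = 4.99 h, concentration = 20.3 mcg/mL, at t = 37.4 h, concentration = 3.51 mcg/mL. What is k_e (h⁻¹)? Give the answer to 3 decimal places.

0.054 h⁻¹

k = ln(C₁/C₂) / (t₂ − t₁) = ln(20.3/3.51) / (37.4 − 4.99)
  = 1.755 / 32.41 = 0.05415 h⁻¹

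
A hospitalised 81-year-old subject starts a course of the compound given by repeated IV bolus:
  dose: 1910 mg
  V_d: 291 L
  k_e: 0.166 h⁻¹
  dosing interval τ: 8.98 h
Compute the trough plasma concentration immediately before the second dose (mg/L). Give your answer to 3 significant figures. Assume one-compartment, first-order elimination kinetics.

C₀ per dose = Dose / Vd = 1910 / 291 = 6.564 mg/L
Fraction remaining after one interval: r = e^(−kτ) = e^(−0.1660 × 8.98) = 0.2252
Before dose 2, 1 dose has been given (aged 1τ).
C_trough = C₀ × r = 6.564 × 0.2252 = 1.478 mg/L

1.48 mg/L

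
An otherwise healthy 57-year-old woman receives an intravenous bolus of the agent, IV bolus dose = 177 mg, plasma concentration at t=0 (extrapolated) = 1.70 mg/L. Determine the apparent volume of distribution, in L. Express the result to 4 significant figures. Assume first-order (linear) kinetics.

Vd = Dose / C₀ = 177.0 / 1.70 = 104.1 L

104.1 L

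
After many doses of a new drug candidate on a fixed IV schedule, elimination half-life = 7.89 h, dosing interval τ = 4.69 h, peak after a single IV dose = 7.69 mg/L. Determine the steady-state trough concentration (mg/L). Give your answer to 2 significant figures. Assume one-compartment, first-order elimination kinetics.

15 mg/L

k = ln2 / t½ = 0.693147 / 7.89 = 0.08785 h⁻¹
e^(−kτ) = e^(−0.08785 × 4.69) = 0.6623
Accumulation ratio R = 1 / (1 − e^(−kτ)) = 1 / (1 − 0.6623) = 2.961
Steady-state trough = C₀ × R × e^(−kτ) = 7.69 × 2.961 × 0.6623 = 15.08 mg/L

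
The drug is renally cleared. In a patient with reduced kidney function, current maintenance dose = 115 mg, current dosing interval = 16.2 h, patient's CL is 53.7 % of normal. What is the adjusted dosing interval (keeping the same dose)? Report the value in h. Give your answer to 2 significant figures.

30 h

To keep the same average steady-state level, dosing rate must scale with clearance.
CL ratio = 53.7 / 100 = 0.5370
New interval (same dose) = 16.2 / 0.5370 = 30.17 h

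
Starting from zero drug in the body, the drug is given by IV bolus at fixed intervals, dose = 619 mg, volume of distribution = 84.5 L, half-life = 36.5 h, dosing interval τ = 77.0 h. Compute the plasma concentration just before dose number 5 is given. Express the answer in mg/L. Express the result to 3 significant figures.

2.20 mg/L

C₀ per dose = Dose / Vd = 619 / 84.5 = 7.325 mg/L
k = ln2 / t½ = 0.693147 / 36.5 = 0.01899 h⁻¹
Fraction remaining after one interval: r = e^(−kτ) = e^(−0.01899 × 77.0) = 0.2317
Before dose 5, 4 doses have been given (aged 1τ, 2τ, 3τ, 4τ).
C_trough = C₀ × (r + r² + … + r^4) = C₀ × r(1−r^4)/(1−r)
        = 7.325 × 0.2317 × (1 − 0.002882) / (1 − 0.2317) = 2.203 mg/L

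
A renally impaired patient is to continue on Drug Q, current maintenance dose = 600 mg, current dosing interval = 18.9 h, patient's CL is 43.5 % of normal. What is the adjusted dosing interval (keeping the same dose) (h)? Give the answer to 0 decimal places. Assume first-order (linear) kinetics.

To keep the same average steady-state level, dosing rate must scale with clearance.
CL ratio = 43.5 / 100 = 0.4350
New interval (same dose) = 18.9 / 0.4350 = 43.45 h

43 h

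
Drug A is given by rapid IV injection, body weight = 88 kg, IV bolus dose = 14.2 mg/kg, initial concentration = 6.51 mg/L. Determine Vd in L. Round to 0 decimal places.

Dose = 14.2 × 88 = 1250 mg
Vd = Dose / C₀ = 1250 / 6.51 = 192.0 L

192 L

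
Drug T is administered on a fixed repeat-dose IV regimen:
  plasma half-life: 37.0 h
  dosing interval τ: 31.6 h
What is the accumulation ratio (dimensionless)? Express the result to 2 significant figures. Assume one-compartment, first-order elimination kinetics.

k = ln2 / t½ = 0.693147 / 37.0 = 0.01873 h⁻¹
e^(−kτ) = e^(−0.01873 × 31.6) = 0.5533
Accumulation ratio R = 1 / (1 − e^(−kτ)) = 1 / (1 − 0.5533) = 2.239

2.2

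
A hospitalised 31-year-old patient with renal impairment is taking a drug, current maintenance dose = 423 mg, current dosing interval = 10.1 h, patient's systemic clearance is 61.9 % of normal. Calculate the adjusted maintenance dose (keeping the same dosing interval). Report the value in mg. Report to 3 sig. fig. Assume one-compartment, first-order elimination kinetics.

To keep the same average steady-state level, dosing rate must scale with clearance.
CL ratio = 61.9 / 100 = 0.6190
New dose (same interval) = 423 × 0.6190 = 261.8 mg

262 mg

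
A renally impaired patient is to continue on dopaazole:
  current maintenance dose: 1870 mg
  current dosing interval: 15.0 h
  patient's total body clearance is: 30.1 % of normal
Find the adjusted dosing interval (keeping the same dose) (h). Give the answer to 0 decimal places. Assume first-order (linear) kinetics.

To keep the same average steady-state level, dosing rate must scale with clearance.
CL ratio = 30.1 / 100 = 0.3010
New interval (same dose) = 15.0 / 0.3010 = 49.83 h

50 h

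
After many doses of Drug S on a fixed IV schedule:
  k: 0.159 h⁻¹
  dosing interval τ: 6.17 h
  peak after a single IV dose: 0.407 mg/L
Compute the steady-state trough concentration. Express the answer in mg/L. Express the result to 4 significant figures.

e^(−kτ) = e^(−0.1590 × 6.17) = 0.3749
Accumulation ratio R = 1 / (1 − e^(−kτ)) = 1 / (1 − 0.3749) = 1.600
Steady-state trough = C₀ × R × e^(−kτ) = 0.407 × 1.600 × 0.3749 = 0.2441 mg/L

0.2441 mg/L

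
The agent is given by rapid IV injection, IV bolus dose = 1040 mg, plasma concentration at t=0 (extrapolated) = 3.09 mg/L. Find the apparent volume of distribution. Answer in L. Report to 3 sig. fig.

Vd = Dose / C₀ = 1040 / 3.09 = 336.6 L

337 L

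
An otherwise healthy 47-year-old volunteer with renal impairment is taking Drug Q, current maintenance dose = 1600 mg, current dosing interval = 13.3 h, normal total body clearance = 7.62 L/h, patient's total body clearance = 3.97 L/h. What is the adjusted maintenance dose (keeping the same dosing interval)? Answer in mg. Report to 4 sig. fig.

To keep the same average steady-state level, dosing rate must scale with clearance.
CL ratio = 3.97 / 7.62 = 0.5210
New dose (same interval) = 1600 × 0.5210 = 833.6 mg

833.6 mg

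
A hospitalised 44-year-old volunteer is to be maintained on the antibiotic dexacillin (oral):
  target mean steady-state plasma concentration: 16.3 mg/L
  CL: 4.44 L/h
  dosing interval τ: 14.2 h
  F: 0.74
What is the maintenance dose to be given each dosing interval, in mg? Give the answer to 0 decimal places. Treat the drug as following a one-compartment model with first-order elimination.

At steady state, F × (Dose/τ) = Css × CL.
Dose = Css × CL × τ / F = 16.3 × 4.440 × 14.2 / 0.74 = 1389 mg

1389 mg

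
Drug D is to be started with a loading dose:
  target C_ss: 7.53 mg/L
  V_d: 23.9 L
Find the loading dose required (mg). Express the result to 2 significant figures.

180 mg

LD = Css × Vd = 7.53 × 23.9 = 180.0 mg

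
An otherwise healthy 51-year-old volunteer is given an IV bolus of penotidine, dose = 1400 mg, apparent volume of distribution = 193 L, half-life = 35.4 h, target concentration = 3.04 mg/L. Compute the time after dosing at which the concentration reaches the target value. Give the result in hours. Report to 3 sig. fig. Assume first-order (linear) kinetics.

44.4 h

C₀ = Dose / Vd = 1400 / 193 = 7.254 mg/L
k = ln2 / t½ = 0.693147 / 35.4 = 0.01958 h⁻¹
t = ln(C₀ / C) / k = ln(7.254 / 3.04) / 0.01958
  = ln(2.386) / 0.01958 = 0.8696 / 0.01958 = 44.41 h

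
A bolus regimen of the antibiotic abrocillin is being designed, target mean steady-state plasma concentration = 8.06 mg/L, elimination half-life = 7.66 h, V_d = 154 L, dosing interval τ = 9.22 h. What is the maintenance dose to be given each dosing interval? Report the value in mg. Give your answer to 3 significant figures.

k = ln2 / t½ = 0.693147 / 7.66 = 0.09049 h⁻¹
CL = k × Vd = 0.09049 × 154 = 13.94 L/h
At steady state, Dose/τ = Css × CL.
Dose = Css × CL × τ = 8.06 × 13.94 × 9.22 = 1036 mg

1040 mg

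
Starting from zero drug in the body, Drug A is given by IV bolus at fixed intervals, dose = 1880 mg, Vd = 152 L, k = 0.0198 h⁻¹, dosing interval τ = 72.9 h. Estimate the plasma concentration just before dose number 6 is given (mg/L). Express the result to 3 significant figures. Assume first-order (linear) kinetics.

C₀ per dose = Dose / Vd = 1880 / 152 = 12.37 mg/L
Fraction remaining after one interval: r = e^(−kτ) = e^(−0.01980 × 72.9) = 0.2361
Before dose 6, 5 doses have been given (aged 1τ, 2τ, 3τ, 4τ, 5τ).
C_trough = C₀ × (r + r² + … + r^5) = C₀ × r(1−r^5)/(1−r)
        = 12.37 × 0.2361 × (1 − 0.0007336) / (1 − 0.2361) = 3.820 mg/L

3.82 mg/L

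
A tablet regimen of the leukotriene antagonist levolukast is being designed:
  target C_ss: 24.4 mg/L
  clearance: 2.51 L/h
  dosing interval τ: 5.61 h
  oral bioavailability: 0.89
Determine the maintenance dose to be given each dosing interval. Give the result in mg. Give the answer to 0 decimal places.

386 mg

At steady state, F × (Dose/τ) = Css × CL.
Dose = Css × CL × τ / F = 24.4 × 2.510 × 5.61 / 0.89 = 386.0 mg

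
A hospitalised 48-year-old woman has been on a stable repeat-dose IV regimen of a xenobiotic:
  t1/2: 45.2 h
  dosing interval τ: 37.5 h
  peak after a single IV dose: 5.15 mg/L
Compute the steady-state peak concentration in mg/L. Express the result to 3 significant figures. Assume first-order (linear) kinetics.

11.8 mg/L

k = ln2 / t½ = 0.693147 / 45.2 = 0.01534 h⁻¹
e^(−kτ) = e^(−0.01534 × 37.5) = 0.5626
Accumulation ratio R = 1 / (1 − e^(−kτ)) = 1 / (1 − 0.5626) = 2.286
Steady-state peak = C₀ × R = 5.15 × 2.286 = 11.77 mg/L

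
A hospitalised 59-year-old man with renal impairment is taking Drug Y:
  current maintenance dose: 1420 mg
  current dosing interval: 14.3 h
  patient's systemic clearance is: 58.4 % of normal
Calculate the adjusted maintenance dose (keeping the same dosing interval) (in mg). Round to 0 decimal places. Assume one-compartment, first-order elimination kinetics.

To keep the same average steady-state level, dosing rate must scale with clearance.
CL ratio = 58.4 / 100 = 0.5840
New dose (same interval) = 1420 × 0.5840 = 829.3 mg

829 mg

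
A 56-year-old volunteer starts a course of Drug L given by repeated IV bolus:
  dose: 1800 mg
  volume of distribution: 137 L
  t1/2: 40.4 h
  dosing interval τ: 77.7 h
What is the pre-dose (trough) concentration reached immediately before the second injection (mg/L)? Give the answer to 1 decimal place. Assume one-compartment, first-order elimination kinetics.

C₀ per dose = Dose / Vd = 1800 / 137 = 13.14 mg/L
k = ln2 / t½ = 0.693147 / 40.4 = 0.01716 h⁻¹
Fraction remaining after one interval: r = e^(−kτ) = e^(−0.01716 × 77.7) = 0.2636
Before dose 2, 1 dose has been given (aged 1τ).
C_trough = C₀ × r = 13.14 × 0.2636 = 3.464 mg/L

3.5 mg/L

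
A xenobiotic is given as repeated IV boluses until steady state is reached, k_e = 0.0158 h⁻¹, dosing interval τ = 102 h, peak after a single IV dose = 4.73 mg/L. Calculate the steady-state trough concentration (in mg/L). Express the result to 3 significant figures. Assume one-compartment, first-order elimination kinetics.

e^(−kτ) = e^(−0.01580 × 102) = 0.1996
Accumulation ratio R = 1 / (1 − e^(−kτ)) = 1 / (1 − 0.1996) = 1.249
Steady-state trough = C₀ × R × e^(−kτ) = 4.73 × 1.249 × 0.1996 = 1.179 mg/L

1.18 mg/L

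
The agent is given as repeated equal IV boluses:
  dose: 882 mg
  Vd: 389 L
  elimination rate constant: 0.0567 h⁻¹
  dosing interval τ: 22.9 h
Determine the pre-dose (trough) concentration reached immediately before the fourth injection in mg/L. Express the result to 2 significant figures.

0.83 mg/L

C₀ per dose = Dose / Vd = 882 / 389 = 2.267 mg/L
Fraction remaining after one interval: r = e^(−kτ) = e^(−0.05670 × 22.9) = 0.2730
Before dose 4, 3 doses have been given (aged 1τ, 2τ, 3τ).
C_trough = C₀ × (r + r² + … + r^3) = C₀ × r(1−r^3)/(1−r)
        = 2.267 × 0.2730 × (1 − 0.02035) / (1 − 0.2730) = 0.8340 mg/L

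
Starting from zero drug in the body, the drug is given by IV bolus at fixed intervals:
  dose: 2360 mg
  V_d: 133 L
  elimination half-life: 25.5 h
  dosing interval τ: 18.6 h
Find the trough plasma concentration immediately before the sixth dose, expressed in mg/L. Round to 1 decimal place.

C₀ per dose = Dose / Vd = 2360 / 133 = 17.74 mg/L
k = ln2 / t½ = 0.693147 / 25.5 = 0.02718 h⁻¹
Fraction remaining after one interval: r = e^(−kτ) = e^(−0.02718 × 18.6) = 0.6032
Before dose 6, 5 doses have been given (aged 1τ, 2τ, 3τ, 4τ, 5τ).
C_trough = C₀ × (r + r² + … + r^5) = C₀ × r(1−r^5)/(1−r)
        = 17.74 × 0.6032 × (1 − 0.07986) / (1 − 0.6032) = 24.81 mg/L

24.8 mg/L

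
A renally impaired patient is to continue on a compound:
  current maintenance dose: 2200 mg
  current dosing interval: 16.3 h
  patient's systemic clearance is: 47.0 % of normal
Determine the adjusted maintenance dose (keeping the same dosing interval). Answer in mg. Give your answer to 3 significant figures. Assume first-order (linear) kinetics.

To keep the same average steady-state level, dosing rate must scale with clearance.
CL ratio = 47.0 / 100 = 0.4700
New dose (same interval) = 2200 × 0.4700 = 1034 mg

1030 mg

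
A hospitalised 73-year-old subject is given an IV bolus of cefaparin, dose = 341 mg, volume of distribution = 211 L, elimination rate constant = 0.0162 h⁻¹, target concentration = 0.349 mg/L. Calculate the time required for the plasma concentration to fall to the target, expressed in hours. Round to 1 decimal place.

94.6 h

C₀ = Dose / Vd = 341.0 / 211 = 1.616 mg/L
t = ln(C₀ / C) / k = ln(1.616 / 0.349) / 0.01620
  = ln(4.630) / 0.01620 = 1.533 / 0.01620 = 94.63 h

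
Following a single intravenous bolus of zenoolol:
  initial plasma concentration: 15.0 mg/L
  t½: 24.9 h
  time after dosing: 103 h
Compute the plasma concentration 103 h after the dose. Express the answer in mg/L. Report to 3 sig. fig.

k = ln2 / t½ = 0.693147 / 24.9 = 0.02784 h⁻¹
C = C₀ · e^(−k·t) = 15.00 × e^(−0.02784 × 103)
  = 15.00 × 0.05684 = 0.8526 mg/L

0.853 mg/L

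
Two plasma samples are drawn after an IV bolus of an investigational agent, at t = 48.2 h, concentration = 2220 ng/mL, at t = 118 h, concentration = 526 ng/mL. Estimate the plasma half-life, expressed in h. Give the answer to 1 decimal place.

k = ln(C₁/C₂) / (t₂ − t₁) = ln(2220/526) / (118 − 48.2)
  = 1.440 / 69.80 = 0.02063 h⁻¹
t½ = ln2 / k = 0.693147 / 0.02063 = 33.60 h

33.6 h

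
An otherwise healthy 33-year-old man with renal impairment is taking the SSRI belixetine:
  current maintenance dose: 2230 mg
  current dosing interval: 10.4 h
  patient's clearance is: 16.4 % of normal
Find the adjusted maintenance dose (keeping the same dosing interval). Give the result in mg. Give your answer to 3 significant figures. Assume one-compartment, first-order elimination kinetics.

366 mg

To keep the same average steady-state level, dosing rate must scale with clearance.
CL ratio = 16.4 / 100 = 0.1640
New dose (same interval) = 2230 × 0.1640 = 365.7 mg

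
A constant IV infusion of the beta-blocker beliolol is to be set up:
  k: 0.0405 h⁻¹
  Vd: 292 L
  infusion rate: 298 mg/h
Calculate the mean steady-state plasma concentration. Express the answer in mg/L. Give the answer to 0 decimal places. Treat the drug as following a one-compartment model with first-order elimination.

25 mg/L

CL = k × Vd = 0.04050 × 292 = 11.83 L/h
At steady state Css = R₀ / CL = 298 / 11.83 = 25.19 mg/L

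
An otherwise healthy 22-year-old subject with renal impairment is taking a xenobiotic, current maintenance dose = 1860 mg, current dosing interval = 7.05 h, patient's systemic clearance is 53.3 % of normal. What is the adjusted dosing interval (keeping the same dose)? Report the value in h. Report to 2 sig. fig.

13 h

To keep the same average steady-state level, dosing rate must scale with clearance.
CL ratio = 53.3 / 100 = 0.5330
New interval (same dose) = 7.05 / 0.5330 = 13.23 h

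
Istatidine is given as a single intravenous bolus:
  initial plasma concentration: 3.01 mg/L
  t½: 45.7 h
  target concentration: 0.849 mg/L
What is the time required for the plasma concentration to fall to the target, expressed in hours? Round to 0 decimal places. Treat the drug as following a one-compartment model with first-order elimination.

k = ln2 / t½ = 0.693147 / 45.7 = 0.01517 h⁻¹
t = ln(C₀ / C) / k = ln(3.010 / 0.849) / 0.01517
  = ln(3.545) / 0.01517 = 1.266 / 0.01517 = 83.45 h

83 h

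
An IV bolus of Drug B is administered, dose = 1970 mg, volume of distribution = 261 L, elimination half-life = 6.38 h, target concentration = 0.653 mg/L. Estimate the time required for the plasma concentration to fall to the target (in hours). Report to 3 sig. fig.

22.5 h

C₀ = Dose / Vd = 1970 / 261 = 7.548 mg/L
k = ln2 / t½ = 0.693147 / 6.38 = 0.1086 h⁻¹
t = ln(C₀ / C) / k = ln(7.548 / 0.653) / 0.1086
  = ln(11.56) / 0.1086 = 2.448 / 0.1086 = 22.54 h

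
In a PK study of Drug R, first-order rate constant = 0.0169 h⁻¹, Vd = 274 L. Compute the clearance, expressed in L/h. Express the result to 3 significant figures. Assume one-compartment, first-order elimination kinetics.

4.63 L/h

CL = k × Vd = 0.0169 × 274 = 4.631 L/h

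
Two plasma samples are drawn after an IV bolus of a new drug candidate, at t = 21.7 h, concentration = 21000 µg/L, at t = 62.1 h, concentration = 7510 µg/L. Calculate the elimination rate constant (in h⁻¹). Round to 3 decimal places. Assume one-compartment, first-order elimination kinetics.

k = ln(C₁/C₂) / (t₂ − t₁) = ln(21000/7510) / (62.1 − 21.7)
  = 1.028 / 40.40 = 0.02545 h⁻¹

0.025 h⁻¹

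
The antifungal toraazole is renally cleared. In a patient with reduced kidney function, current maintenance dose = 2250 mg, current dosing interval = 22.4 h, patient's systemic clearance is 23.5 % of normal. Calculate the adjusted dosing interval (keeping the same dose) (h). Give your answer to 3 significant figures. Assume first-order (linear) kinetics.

To keep the same average steady-state level, dosing rate must scale with clearance.
CL ratio = 23.5 / 100 = 0.2350
New interval (same dose) = 22.4 / 0.2350 = 95.32 h

95.3 h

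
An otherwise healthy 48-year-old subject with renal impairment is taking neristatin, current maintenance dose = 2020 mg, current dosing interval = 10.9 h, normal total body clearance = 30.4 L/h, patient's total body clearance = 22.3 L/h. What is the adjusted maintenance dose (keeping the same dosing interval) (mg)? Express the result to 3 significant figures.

To keep the same average steady-state level, dosing rate must scale with clearance.
CL ratio = 22.3 / 30.4 = 0.7336
New dose (same interval) = 2020 × 0.7336 = 1482 mg

1480 mg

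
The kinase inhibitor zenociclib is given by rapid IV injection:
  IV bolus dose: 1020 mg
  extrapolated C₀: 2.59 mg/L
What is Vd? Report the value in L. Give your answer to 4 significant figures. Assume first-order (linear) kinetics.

393.8 L

Vd = Dose / C₀ = 1020 / 2.59 = 393.8 L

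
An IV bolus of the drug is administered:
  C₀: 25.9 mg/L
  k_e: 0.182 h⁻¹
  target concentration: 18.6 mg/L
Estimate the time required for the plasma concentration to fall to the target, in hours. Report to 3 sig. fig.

t = ln(C₀ / C) / k = ln(25.90 / 18.6) / 0.1820
  = ln(1.392) / 0.1820 = 0.3307 / 0.1820 = 1.817 h

1.82 h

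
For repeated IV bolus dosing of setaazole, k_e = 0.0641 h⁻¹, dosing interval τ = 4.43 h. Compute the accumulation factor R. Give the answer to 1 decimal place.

4.0

e^(−kτ) = e^(−0.06410 × 4.43) = 0.7528
Accumulation ratio R = 1 / (1 − e^(−kτ)) = 1 / (1 − 0.7528) = 4.045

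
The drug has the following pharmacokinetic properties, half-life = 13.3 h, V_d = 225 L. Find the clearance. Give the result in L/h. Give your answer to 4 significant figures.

k = ln2 / t½ = 0.693147 / 13.3 = 0.05212 h⁻¹
CL = k × Vd = 0.05212 × 225 = 11.73 L/h

11.73 L/h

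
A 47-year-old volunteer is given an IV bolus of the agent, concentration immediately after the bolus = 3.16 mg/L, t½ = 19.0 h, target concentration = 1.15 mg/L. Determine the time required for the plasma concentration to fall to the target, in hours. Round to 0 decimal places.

28 h

k = ln2 / t½ = 0.693147 / 19.0 = 0.03648 h⁻¹
t = ln(C₀ / C) / k = ln(3.160 / 1.15) / 0.03648
  = ln(2.748) / 0.03648 = 1.011 / 0.03648 = 27.71 h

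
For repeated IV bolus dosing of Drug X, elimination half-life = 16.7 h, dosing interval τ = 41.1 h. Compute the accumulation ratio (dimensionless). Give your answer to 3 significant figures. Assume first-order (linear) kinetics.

1.22

k = ln2 / t½ = 0.693147 / 16.7 = 0.04151 h⁻¹
e^(−kτ) = e^(−0.04151 × 41.1) = 0.1816
Accumulation ratio R = 1 / (1 − e^(−kτ)) = 1 / (1 − 0.1816) = 1.222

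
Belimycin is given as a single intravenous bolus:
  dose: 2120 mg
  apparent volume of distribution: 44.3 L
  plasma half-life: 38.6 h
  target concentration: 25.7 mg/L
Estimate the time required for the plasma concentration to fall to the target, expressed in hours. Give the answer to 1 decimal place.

34.6 h

C₀ = Dose / Vd = 2120 / 44.3 = 47.86 mg/L
k = ln2 / t½ = 0.693147 / 38.6 = 0.01796 h⁻¹
t = ln(C₀ / C) / k = ln(47.86 / 25.7) / 0.01796
  = ln(1.862) / 0.01796 = 0.6217 / 0.01796 = 34.62 h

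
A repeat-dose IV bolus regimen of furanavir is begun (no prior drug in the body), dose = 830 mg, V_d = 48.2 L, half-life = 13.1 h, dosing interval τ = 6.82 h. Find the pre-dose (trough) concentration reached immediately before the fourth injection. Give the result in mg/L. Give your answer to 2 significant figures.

C₀ per dose = Dose / Vd = 830 / 48.2 = 17.22 mg/L
k = ln2 / t½ = 0.693147 / 13.1 = 0.05291 h⁻¹
Fraction remaining after one interval: r = e^(−kτ) = e^(−0.05291 × 6.82) = 0.6971
Before dose 4, 3 doses have been given (aged 1τ, 2τ, 3τ).
C_trough = C₀ × (r + r² + … + r^3) = C₀ × r(1−r^3)/(1−r)
        = 17.22 × 0.6971 × (1 − 0.3388) / (1 − 0.6971) = 26.20 mg/L

26 mg/L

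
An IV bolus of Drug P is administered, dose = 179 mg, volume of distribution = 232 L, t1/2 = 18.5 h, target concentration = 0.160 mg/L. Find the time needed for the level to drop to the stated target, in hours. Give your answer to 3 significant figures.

C₀ = Dose / Vd = 179.0 / 232 = 0.7716 mg/L
k = ln2 / t½ = 0.693147 / 18.5 = 0.03747 h⁻¹
t = ln(C₀ / C) / k = ln(0.7716 / 0.160) / 0.03747
  = ln(4.823) / 0.03747 = 1.573 / 0.03747 = 41.98 h

42.0 h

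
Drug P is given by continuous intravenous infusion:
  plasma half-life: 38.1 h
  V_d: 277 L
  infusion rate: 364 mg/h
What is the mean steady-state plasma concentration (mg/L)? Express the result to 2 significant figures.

k = ln2 / t½ = 0.693147 / 38.1 = 0.01819 h⁻¹
CL = k × Vd = 0.01819 × 277 = 5.039 L/h
At steady state Css = R₀ / CL = 364 / 5.039 = 72.24 mg/L

72 mg/L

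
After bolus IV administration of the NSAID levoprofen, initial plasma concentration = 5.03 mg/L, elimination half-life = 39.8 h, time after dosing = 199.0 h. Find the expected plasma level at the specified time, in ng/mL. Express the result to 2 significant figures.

k = ln2 / t½ = 0.693147 / 39.8 = 0.01742 h⁻¹
t / t½ = 199.0 / 39.8 = 5 half-lives
C = C₀ × (1/2)^5 = 5.030 × 0.03125 = 0.1572 mg/L
Convert: 0.1572 mg/L × 1000 = 157.2 ng/mL

160 ng/mL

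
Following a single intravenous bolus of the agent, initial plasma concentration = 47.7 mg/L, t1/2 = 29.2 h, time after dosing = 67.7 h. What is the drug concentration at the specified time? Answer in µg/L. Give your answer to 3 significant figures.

9560 µg/L

k = ln2 / t½ = 0.693147 / 29.2 = 0.02374 h⁻¹
C = C₀ · e^(−k·t) = 47.70 × e^(−0.02374 × 67.7)
  = 47.70 × 0.2004 = 9.559 mg/L
Convert: 9.559 mg/L × 1000 = 9559 µg/L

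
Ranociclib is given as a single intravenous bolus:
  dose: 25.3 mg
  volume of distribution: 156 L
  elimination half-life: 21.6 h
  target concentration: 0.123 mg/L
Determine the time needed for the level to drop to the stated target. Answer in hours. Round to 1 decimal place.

8.6 h

C₀ = Dose / Vd = 25.30 / 156 = 0.1622 mg/L
k = ln2 / t½ = 0.693147 / 21.6 = 0.03209 h⁻¹
t = ln(C₀ / C) / k = ln(0.1622 / 0.123) / 0.03209
  = ln(1.319) / 0.03209 = 0.2769 / 0.03209 = 8.629 h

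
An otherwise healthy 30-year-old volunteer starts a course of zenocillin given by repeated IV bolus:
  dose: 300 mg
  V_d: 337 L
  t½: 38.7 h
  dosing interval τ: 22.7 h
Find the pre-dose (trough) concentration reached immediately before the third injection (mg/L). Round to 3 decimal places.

C₀ per dose = Dose / Vd = 300 / 337 = 0.8902 mg/L
k = ln2 / t½ = 0.693147 / 38.7 = 0.01791 h⁻¹
Fraction remaining after one interval: r = e^(−kτ) = e^(−0.01791 × 22.7) = 0.6659
Before dose 3, 2 doses have been given (aged 1τ, 2τ).
C_trough = C₀ × (r + r²) = 0.8902 × (0.6659 + 0.4434) = 0.9875 mg/L

0.988 mg/L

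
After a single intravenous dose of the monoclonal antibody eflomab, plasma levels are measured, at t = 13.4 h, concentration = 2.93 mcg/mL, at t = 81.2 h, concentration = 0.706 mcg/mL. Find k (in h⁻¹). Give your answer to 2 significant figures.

k = ln(C₁/C₂) / (t₂ − t₁) = ln(2.93/0.706) / (81.2 − 13.4)
  = 1.423 / 67.80 = 0.02099 h⁻¹

0.021 h⁻¹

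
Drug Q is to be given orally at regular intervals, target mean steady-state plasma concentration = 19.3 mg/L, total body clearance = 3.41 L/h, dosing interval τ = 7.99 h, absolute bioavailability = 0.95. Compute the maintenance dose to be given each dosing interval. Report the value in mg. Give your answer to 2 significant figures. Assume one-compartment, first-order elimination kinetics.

At steady state, F × (Dose/τ) = Css × CL.
Dose = Css × CL × τ / F = 19.3 × 3.410 × 7.99 / 0.95 = 553.5 mg

550 mg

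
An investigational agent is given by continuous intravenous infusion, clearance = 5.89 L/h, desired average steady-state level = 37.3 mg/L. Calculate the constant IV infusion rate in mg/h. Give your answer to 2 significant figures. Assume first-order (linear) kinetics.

At steady state, infusion rate R₀ = Css × CL = 37.3 × 5.890 = 219.7 mg/h

220 mg/h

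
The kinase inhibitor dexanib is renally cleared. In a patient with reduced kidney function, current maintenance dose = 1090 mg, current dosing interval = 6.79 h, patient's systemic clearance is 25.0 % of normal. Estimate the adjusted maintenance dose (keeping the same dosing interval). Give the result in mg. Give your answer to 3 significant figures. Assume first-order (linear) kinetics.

To keep the same average steady-state level, dosing rate must scale with clearance.
CL ratio = 25.0 / 100 = 0.2500
New dose (same interval) = 1090 × 0.2500 = 272.5 mg

273 mg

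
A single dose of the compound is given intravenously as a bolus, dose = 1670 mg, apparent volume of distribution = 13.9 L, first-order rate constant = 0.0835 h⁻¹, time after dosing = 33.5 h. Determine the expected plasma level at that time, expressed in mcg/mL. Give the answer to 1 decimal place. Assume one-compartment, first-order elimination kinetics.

7.3 mcg/mL

C₀ = Dose / Vd = 1670 / 13.9 = 120.1 mg/L
C = C₀ · e^(−k·t) = 120.1 × e^(−0.08350 × 33.5)
  = 120.1 × 0.06098 = 7.324 mg/L
(7.324 mg/L = 7.324 mcg/mL)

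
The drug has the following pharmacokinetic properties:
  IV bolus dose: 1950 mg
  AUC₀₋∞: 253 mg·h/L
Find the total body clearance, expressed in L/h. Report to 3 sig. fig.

CL = Dose / AUC = 1950 / 253 = 7.708 L/h

7.71 L/h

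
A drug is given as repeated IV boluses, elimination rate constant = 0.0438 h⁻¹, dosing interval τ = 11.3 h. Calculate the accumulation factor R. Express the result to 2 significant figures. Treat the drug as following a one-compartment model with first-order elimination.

2.6

e^(−kτ) = e^(−0.04380 × 11.3) = 0.6096
Accumulation ratio R = 1 / (1 − e^(−kτ)) = 1 / (1 − 0.6096) = 2.561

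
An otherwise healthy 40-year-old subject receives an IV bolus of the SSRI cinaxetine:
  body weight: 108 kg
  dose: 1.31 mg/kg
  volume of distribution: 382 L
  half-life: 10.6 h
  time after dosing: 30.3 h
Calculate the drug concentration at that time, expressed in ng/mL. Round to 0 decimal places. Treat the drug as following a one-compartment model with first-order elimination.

51 ng/mL

Total dose = 1.31 × 108 = 141.5 mg
C₀ = Dose / Vd = 141.5 / 382 = 0.3704 mg/L
k = ln2 / t½ = 0.693147 / 10.6 = 0.06539 h⁻¹
C = C₀ · e^(−k·t) = 0.3704 × e^(−0.06539 × 30.3)
  = 0.3704 × 0.1379 = 0.05108 mg/L
Convert: 0.05108 mg/L × 1000 = 51.08 ng/mL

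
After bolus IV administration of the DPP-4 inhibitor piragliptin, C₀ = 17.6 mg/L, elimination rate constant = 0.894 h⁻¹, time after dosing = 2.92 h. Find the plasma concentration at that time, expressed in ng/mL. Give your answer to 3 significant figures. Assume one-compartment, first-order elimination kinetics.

C = C₀ · e^(−k·t) = 17.60 × e^(−0.8940 × 2.92)
  = 17.60 × 0.07350 = 1.294 mg/L
Convert: 1.294 mg/L × 1000 = 1294 ng/mL

1290 ng/mL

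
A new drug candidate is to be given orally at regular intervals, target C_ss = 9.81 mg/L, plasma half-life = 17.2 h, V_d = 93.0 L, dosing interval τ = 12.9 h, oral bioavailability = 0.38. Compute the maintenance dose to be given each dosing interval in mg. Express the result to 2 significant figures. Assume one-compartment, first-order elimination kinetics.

k = ln2 / t½ = 0.693147 / 17.2 = 0.04030 h⁻¹
CL = k × Vd = 0.04030 × 93.0 = 3.748 L/h
At steady state, F × (Dose/τ) = Css × CL.
Dose = Css × CL × τ / F = 9.81 × 3.748 × 12.9 / 0.38 = 1248 mg

1200 mg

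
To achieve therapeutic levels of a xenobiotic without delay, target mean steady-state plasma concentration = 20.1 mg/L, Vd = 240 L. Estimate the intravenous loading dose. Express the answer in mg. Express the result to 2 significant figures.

LD = Css × Vd = 20.1 × 240 = 4824 mg

4800 mg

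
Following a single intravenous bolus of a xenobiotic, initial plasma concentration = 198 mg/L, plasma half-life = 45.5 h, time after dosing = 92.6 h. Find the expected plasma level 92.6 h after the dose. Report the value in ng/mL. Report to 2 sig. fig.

48000 ng/mL

k = ln2 / t½ = 0.693147 / 45.5 = 0.01523 h⁻¹
C = C₀ · e^(−k·t) = 198.0 × e^(−0.01523 × 92.6)
  = 198.0 × 0.2441 = 48.33 mg/L
Convert: 48.33 mg/L × 1000 = 48330 ng/mL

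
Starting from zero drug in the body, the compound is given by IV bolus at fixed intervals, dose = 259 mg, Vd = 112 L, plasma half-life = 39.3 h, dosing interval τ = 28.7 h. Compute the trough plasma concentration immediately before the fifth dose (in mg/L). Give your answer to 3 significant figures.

3.05 mg/L

C₀ per dose = Dose / Vd = 259 / 112 = 2.313 mg/L
k = ln2 / t½ = 0.693147 / 39.3 = 0.01764 h⁻¹
Fraction remaining after one interval: r = e^(−kτ) = e^(−0.01764 × 28.7) = 0.6027
Before dose 5, 4 doses have been given (aged 1τ, 2τ, 3τ, 4τ).
C_trough = C₀ × (r + r² + … + r^4) = C₀ × r(1−r^4)/(1−r)
        = 2.313 × 0.6027 × (1 − 0.1319) / (1 − 0.6027) = 3.046 mg/L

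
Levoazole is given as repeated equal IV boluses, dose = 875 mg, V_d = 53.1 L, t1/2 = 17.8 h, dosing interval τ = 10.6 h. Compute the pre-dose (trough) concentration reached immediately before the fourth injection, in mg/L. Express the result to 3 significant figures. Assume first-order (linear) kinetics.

C₀ per dose = Dose / Vd = 875 / 53.1 = 16.48 mg/L
k = ln2 / t½ = 0.693147 / 17.8 = 0.03894 h⁻¹
Fraction remaining after one interval: r = e^(−kτ) = e^(−0.03894 × 10.6) = 0.6618
Before dose 4, 3 doses have been given (aged 1τ, 2τ, 3τ).
C_trough = C₀ × (r + r² + … + r^3) = C₀ × r(1−r^3)/(1−r)
        = 16.48 × 0.6618 × (1 − 0.2899) / (1 − 0.6618) = 22.90 mg/L

22.9 mg/L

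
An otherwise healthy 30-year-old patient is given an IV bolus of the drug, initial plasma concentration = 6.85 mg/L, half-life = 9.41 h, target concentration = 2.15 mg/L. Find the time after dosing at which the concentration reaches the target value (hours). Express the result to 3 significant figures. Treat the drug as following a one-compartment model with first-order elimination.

15.7 h

k = ln2 / t½ = 0.693147 / 9.41 = 0.07366 h⁻¹
t = ln(C₀ / C) / k = ln(6.850 / 2.15) / 0.07366
  = ln(3.186) / 0.07366 = 1.159 / 0.07366 = 15.73 h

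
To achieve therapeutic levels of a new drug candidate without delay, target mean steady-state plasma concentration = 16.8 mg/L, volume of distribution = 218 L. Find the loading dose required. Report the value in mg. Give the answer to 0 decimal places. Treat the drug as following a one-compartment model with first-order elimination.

LD = Css × Vd = 16.8 × 218 = 3662 mg

3662 mg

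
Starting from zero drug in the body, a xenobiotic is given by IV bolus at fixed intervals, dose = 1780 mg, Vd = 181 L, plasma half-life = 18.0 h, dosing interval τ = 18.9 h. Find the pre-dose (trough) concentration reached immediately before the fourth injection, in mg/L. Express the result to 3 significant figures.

8.15 mg/L

C₀ per dose = Dose / Vd = 1780 / 181 = 9.834 mg/L
k = ln2 / t½ = 0.693147 / 18.0 = 0.03851 h⁻¹
Fraction remaining after one interval: r = e^(−kτ) = e^(−0.03851 × 18.9) = 0.4830
Before dose 4, 3 doses have been given (aged 1τ, 2τ, 3τ).
C_trough = C₀ × (r + r² + … + r^3) = C₀ × r(1−r^3)/(1−r)
        = 9.834 × 0.4830 × (1 − 0.1127) / (1 − 0.4830) = 8.152 mg/L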